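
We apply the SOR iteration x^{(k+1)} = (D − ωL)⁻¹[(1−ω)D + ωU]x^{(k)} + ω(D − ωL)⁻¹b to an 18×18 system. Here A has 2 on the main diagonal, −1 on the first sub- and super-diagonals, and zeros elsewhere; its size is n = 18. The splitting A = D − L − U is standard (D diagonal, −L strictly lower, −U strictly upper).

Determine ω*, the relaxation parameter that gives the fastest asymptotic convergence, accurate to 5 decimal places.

n=18: λ(B_J) = 1 − λ(A)/2 = cos(kπ/19); k=1 gives ρ_J = 0.98636.
1 − cos²(π/19) = sin²(π/19) ⇒ √(1−ρ_J²) = sin(π/19) = 0.164595.
So ω* = 2/1.164595 = 1.71734 (Young).
Hence ρ(B_{ω*}) = 1.71734 − 1 = 0.71734.

ω* = 1.71734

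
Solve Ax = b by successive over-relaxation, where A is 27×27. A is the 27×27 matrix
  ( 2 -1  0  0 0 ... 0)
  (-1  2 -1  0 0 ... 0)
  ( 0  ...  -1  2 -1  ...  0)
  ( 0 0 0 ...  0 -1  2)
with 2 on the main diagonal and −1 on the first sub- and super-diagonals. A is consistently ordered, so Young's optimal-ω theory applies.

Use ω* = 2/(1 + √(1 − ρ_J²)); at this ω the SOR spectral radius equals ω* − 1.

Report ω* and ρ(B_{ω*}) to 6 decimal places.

ω* = 1.798619, ρ_SOR = 0.798619

With n=27, ρ(Jacobi) = cos(π/28) = 0.993712.
√(1 − cos²(π/28)) = sin(π/28) ≈ 0.1119645.
ω* = 2/(1+0.1119645) = 1.798619
ρ_SOR = ω* − 1 = 1.798619 − 1 = 0.798619.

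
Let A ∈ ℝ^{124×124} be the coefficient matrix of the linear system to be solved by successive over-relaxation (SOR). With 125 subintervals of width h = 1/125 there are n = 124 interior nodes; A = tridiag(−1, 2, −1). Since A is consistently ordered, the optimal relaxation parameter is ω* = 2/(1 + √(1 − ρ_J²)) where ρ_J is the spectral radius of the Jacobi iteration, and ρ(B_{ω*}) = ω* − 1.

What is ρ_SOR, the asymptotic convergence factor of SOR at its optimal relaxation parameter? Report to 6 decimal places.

ρ_SOR = 0.950972

With n=124, ρ(Jacobi) = cos(π/125) = 0.999684.
√(1−ρ_J²) simplifies to sin(π/125) = 0.0251301.
[ω*] 2 ÷ (1 + 0.0251301) = 2 ÷ 1.0251301 = 1.950972.
Hence ρ(B_{ω*}) = 1.950972 − 1 = 0.950972.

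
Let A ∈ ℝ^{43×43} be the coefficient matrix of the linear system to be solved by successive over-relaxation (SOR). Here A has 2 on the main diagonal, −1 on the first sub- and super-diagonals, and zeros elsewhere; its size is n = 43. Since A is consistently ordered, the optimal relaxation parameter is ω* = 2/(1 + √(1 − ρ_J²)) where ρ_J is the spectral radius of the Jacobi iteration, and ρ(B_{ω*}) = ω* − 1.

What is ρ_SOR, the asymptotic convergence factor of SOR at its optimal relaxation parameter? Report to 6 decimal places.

ρ_SOR = 0.866822

With n=43, ρ(Jacobi) = cos(π/44) = 0.997452.
1 − cos²(π/44) = sin²(π/44) ⇒ √(1−ρ_J²) = sin(π/44) = 0.0713392.
ω* = 2/(1 + 0.0713392) = 2/1.0713392 = 1.866822.
ρ_SOR = ω* − 1 = 1.866822 − 1 = 0.866822.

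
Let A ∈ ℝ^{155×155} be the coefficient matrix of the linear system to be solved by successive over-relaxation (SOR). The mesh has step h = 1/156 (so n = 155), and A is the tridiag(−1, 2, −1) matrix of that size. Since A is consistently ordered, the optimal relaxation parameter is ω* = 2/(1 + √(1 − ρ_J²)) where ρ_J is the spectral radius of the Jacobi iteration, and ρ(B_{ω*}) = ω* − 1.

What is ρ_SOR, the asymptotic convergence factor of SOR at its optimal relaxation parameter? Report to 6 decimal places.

ρ_SOR = 0.960521

With n=155, ρ(Jacobi) = cos(π/156) = 0.999797.
√(1 − cos²(π/156)) = sin(π/156) ≈ 0.0201371.
Then 2/(1+√(1−ρ_J²)) = 2/(1+0.0201371); ω* = 2/1.0201371 = 1.960521.
Hence ρ(B_{ω*}) = 1.960521 − 1 = 0.960521.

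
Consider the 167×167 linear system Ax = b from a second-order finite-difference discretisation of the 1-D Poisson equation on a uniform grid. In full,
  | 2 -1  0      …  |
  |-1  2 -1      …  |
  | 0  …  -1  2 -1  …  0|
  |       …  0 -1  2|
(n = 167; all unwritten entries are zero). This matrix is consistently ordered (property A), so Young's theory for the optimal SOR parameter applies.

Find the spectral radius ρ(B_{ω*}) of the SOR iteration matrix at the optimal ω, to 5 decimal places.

n=167: λ(B_J) = 1 − λ(A)/2 = cos(kπ/168); k=1 gives ρ_J = 0.99983.
√(1−ρ_J²) = |sin(π/168)| = 0.018699
ω* = 2/(1 + 0.018699) = 2/1.018699 = 1.96329.
ρ(B_{ω*}) = ω*−1 = 0.96329

ρ_SOR = 0.96329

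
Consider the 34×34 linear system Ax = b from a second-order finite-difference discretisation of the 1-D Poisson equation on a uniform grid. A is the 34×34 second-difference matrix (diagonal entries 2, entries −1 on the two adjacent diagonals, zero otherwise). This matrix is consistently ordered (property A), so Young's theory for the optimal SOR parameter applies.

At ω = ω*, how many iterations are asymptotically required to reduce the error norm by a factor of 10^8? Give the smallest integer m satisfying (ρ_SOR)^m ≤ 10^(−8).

ρ_J = max_k |cos(kπ/35)| = cos(π/35) = 0.9959743
√(1 − cos²(π/35)) = sin(π/35) ≈ 0.0896393.
Young: ω* = 2/(1+√(1−ρ_J²)) = 2/(1+0.0896393) = 2/1.0896393 = 1.8354698.
ρ(B_{ω*}) = ω*−1 = 0.8354698
For 8 digits: m = 8·ln10 / (−ln 0.8354698) = 18.4207/0.179761 = 102.473; round up → m = 103.

m = 103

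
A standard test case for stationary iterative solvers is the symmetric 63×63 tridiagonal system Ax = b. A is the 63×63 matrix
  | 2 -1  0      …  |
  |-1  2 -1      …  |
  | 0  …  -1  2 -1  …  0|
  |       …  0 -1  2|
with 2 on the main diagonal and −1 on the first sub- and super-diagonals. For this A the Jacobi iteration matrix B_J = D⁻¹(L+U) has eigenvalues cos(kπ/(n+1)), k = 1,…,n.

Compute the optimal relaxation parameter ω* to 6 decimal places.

ω* = 1.906455

With n=63, ρ(Jacobi) = cos(π/64) = 0.998795.
√(1−ρ_J²) = |sin(π/64)| = 0.0490677
ω* = 2/(1 + 0.0490677) = 2/1.0490677 = 1.906455.
ρ_SOR = ω* − 1 = 1.906455 − 1 = 0.906455.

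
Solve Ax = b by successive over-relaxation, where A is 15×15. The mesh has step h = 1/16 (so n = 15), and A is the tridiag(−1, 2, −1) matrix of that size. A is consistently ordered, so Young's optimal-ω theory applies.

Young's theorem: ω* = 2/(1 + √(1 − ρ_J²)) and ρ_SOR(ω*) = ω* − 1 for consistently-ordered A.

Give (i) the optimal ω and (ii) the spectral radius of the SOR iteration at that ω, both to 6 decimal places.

ω* = 1.673514, ρ_SOR = 0.673514

[ρ_J] n=15: ρ(B_J) = cos(π/(n+1)) = cos(π/16) = 0.980785.
√(1−ρ_J²) = |sin(π/16)| = 0.1950903
[ω*] 2 ÷ (1 + 0.1950903) = 2 ÷ 1.1950903 = 1.673514.
ρ_SOR = ω* − 1 ≈ 0.673514.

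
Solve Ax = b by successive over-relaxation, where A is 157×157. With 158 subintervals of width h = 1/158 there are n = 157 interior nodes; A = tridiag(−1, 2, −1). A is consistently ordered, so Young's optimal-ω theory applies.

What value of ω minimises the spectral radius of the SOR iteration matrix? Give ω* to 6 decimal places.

[ρ_J] n=157: ρ(B_J) = cos(π/(n+1)) = cos(π/158) = 0.999802.
√(1−ρ_J²) = |sin(π/158)| = 0.0198822
ω* = 2 / (1 + 0.0198822) = 2 / 1.0198822 ≈ 1.961011.
ρ_SOR = ω* − 1 = 1.961011 − 1 = 0.961011.

ω* = 1.961011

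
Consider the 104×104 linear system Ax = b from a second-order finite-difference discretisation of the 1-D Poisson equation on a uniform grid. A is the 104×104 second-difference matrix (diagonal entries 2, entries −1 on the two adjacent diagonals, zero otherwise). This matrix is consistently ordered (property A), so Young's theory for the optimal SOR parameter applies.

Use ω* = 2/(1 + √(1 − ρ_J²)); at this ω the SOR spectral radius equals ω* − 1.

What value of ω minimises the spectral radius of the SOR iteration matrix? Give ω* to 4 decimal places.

½·tridiag(1,0,1) at n=104: λ_k = cos(kπ/105); max |λ| at k=1 ⇒ ρ_J = cos(π/105) ≈ 0.9996.
√(1−ρ_J²) simplifies to sin(π/105) = 0.02992.
Young: ω* = 2/(1+√(1−ρ_J²)) = 2/(1+0.02992) = 2/1.02992 = 1.9419.
and ρ(B_{ω*}) = 1.9419 − 1 = 0.9419.

ω* = 1.9419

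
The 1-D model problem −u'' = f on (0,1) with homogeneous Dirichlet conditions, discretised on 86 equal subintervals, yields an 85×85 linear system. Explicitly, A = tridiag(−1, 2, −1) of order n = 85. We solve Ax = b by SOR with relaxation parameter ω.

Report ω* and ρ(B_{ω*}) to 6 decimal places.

ω* = 1.929530, ρ_SOR = 0.929530

With n=85, ρ(Jacobi) = cos(π/86) = 0.999333.
root = sin(π/86) = 0.0365220  (since 1−cos² = sin²).
Then 2/(1+√(1−ρ_J²)) = 2/(1+0.0365220); ω* = 2/1.0365220 = 1.929530.
At ω = 1.929530 every |λ(B_ω)| = ω−1, so ρ_SOR = 0.929530.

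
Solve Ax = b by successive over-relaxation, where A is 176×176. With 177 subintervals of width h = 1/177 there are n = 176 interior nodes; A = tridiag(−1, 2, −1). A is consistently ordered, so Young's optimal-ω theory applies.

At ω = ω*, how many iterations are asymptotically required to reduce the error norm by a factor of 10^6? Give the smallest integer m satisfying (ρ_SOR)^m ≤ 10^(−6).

spectrum of D⁻¹(L+U) = {cos(kπ/177) : 1≤k≤176}; ρ_J = cos(π/177) = 0.9998425.
root = sin(π/177) = 0.0177482  (since 1−cos² = sin²).
ω* = 2 / (1 + 0.0177482) = 2 / 1.0177482 ≈ 1.9651226.
ρ_SOR = ω* − 1 = 1.9651226 − 1 = 0.9651226.
m ≥ 6·ln10 / (−ln 0.9651226) = 389.168; smallest integer m = 390.

m = 390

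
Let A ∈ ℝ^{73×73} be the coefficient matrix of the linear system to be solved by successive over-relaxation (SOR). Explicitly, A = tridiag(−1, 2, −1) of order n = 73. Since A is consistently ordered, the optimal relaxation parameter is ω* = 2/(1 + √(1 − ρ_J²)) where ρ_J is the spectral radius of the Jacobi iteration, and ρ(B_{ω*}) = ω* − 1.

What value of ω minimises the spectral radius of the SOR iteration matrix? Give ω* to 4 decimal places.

ρ_J = max_k |cos(kπ/74)| = cos(π/74) = 0.9991
√(1−ρ_J²) = |sin(π/74)| = 0.04244
ω* = 2 / (1 + 0.04244) = 2 / 1.04244 ≈ 1.9186.
[ρ_SOR] ω* − 1 = 0.9186.

ω* = 1.9186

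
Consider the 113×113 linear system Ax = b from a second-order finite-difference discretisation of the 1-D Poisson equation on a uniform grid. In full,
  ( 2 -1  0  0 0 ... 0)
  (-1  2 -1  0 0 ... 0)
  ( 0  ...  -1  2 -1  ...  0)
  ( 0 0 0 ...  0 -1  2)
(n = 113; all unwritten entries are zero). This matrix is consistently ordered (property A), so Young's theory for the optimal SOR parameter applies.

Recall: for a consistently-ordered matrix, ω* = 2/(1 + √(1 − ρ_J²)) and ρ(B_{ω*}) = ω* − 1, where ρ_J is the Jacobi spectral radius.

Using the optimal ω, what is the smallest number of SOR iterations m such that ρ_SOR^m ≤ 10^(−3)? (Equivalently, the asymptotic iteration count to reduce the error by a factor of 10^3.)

B_J for the 113×113 system has eigenvalues cos(kπ/114); ρ_J = cos(π/114) = 0.9996203.
root = sin(π/114) = 0.0275543  (since 1−cos² = sin²).
ω* = 2/(1 + 0.0275543) = 2/1.0275543 = 1.9463692.
At ω = 1.9463692 every |λ(B_ω)| = ω−1, so ρ_SOR = 0.9463692.
For 3 digits: m = 3·ln10 / (−ln 0.9463692) = 6.90776/0.0551225 = 125.317; round up → m = 126.

m = 126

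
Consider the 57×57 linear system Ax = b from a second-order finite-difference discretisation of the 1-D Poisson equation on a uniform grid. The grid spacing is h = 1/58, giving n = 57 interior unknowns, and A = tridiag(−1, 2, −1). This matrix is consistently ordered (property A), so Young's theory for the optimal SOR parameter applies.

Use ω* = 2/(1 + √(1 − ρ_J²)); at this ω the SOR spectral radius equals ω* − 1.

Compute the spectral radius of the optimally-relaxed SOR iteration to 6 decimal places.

spectrum of D⁻¹(L+U) = {cos(kπ/58) : 1≤k≤57}; ρ_J = cos(π/58) = 0.998533.
√(1 − cos²(π/58)) = sin(π/58) ≈ 0.0541389.
Young: ω* = 2/(1+√(1−ρ_J²)) = 2/(1+0.0541389) = 2/1.0541389 = 1.897283.
and ρ(B_{ω*}) = 1.897283 − 1 = 0.897283.

ρ_SOR = 0.897283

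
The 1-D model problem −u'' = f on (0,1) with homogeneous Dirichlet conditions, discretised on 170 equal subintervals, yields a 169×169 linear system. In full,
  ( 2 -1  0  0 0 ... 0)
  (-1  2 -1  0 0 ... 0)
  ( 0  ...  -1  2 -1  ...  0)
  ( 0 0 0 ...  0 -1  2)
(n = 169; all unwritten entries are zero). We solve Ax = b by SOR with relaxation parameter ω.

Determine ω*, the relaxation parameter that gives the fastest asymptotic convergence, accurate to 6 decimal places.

spectrum of D⁻¹(L+U) = {cos(kπ/170) : 1≤k≤169}; ρ_J = cos(π/170) = 0.999829.
√(1−ρ_J²) simplifies to sin(π/170) = 0.0184789.
So ω* = 2/1.0184789 = 1.963713 (Young).
At ω = 1.963713 every |λ(B_ω)| = ω−1, so ρ_SOR = 0.963713.

ω* = 1.963713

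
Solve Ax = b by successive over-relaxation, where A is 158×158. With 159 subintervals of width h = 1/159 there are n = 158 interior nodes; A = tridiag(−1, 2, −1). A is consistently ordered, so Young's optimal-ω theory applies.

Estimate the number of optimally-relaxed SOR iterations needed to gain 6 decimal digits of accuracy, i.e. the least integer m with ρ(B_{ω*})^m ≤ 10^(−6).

[ρ_J] n=158: ρ(B_J) = cos(π/(n+1)) = cos(π/159) = 0.9998048.
√(1−ρ_J²) = |sin(π/159)| = 0.0197572
Young: ω* = 2/(1+√(1−ρ_J²)) = 2/(1+0.0197572) = 2/1.0197572 = 1.9612512.
At ω = 1.9612512 every |λ(B_ω)| = ω−1, so ρ_SOR = 0.9612512.
(0.9612512)^m ≤ 10^{−6}  ⇒  m·ln(0.9612512) ≤ −6·ln10  ⇒  m ≥ 349.587  ⇒  m = 350

m = 350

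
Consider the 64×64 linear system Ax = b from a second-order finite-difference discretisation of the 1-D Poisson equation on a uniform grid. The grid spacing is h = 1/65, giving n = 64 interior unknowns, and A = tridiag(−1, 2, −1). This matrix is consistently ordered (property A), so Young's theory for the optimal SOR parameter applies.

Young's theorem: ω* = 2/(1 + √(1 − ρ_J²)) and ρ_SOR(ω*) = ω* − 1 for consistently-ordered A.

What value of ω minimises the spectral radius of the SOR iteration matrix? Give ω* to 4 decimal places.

ρ_J = max_k |cos(kπ/65)| = cos(π/65) = 0.9988
√(1 − cos²(π/65)) = sin(π/65) ≈ 0.04831.
[ω*] 2 ÷ (1 + 0.04831) = 2 ÷ 1.04831 = 1.9078.
[ρ_SOR] ω* − 1 = 0.9078.

ω* = 1.9078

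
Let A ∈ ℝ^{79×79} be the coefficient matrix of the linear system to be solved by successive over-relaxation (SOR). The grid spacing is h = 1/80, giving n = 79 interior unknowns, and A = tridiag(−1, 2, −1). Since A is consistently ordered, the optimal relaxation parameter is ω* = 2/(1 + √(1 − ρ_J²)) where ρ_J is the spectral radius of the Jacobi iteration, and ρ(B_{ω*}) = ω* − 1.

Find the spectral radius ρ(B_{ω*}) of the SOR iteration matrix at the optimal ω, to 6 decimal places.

ρ_SOR = 0.924447

With n=79, ρ(Jacobi) = cos(π/80) = 0.999229.
√(1−ρ_J²) = |sin(π/80)| = 0.0392598
Then 2/(1+√(1−ρ_J²)) = 2/(1+0.0392598); ω* = 2/1.0392598 = 1.924447.
ρ_SOR = ω* − 1 = 1.924447 − 1 = 0.924447.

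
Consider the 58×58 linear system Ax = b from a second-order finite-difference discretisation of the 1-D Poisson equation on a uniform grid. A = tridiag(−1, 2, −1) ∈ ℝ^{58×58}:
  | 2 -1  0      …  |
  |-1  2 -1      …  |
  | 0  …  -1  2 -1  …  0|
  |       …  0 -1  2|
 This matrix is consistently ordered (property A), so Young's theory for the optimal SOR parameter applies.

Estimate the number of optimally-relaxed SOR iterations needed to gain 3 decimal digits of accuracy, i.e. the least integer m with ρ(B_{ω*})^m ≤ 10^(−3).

m = 65

ρ_J = max_k |cos(kπ/59)| = cos(π/59) = 0.9985827
√(1−ρ_J²) simplifies to sin(π/59) = 0.0532222.
Then 2/(1+√(1−ρ_J²)) = 2/(1+0.0532222); ω* = 2/1.0532222 = 1.8989345.
[ρ_SOR] ω* − 1 = 0.8989345.
ρ_SOR^m ≤ 10^(−3) ⇔ m ≥ 3·ln10/(−ln 0.8989345) = 6.90776/0.106545 = 64.834; m = ⌈64.834⌉ = 65.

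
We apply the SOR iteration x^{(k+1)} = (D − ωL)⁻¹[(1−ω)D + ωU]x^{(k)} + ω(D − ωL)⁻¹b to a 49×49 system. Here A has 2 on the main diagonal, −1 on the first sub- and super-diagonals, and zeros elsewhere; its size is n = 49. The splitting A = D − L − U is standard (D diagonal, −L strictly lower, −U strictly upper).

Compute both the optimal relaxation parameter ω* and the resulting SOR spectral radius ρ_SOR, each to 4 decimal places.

½·tridiag(1,0,1) at n=49: λ_k = cos(kπ/50); max |λ| at k=1 ⇒ ρ_J = cos(π/50) ≈ 0.9980.
1 − cos²(π/50) = sin²(π/50) ⇒ √(1−ρ_J²) = sin(π/50) = 0.06279.
Young: ω* = 2/(1+√(1−ρ_J²)) = 2/(1+0.06279) = 2/1.06279 = 1.8818.
ρ_SOR = ω* − 1 ≈ 0.8818.

ω* = 1.8818, ρ_SOR = 0.8818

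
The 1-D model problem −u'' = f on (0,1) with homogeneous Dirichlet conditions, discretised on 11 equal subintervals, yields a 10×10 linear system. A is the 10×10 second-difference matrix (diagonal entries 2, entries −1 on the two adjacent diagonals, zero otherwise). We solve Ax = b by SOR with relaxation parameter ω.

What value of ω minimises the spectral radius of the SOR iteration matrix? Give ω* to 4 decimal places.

ω* = 1.5604

B_J for the 10×10 system has eigenvalues cos(kπ/11); ρ_J = cos(π/11) = 0.9595.
1 − cos²(π/11) = sin²(π/11) ⇒ √(1−ρ_J²) = sin(π/11) = 0.28173.
[ω*] 2 ÷ (1 + 0.28173) = 2 ÷ 1.28173 = 1.5604.
and ρ(B_{ω*}) = 1.5604 − 1 = 0.5604.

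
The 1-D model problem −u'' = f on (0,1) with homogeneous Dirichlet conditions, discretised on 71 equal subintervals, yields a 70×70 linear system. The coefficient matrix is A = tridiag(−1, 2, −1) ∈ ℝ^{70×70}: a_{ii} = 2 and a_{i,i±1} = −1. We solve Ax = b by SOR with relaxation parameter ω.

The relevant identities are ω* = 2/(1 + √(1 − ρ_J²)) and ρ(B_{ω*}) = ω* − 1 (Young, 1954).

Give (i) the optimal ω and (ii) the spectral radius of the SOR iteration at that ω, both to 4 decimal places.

ω* = 1.9153, ρ_SOR = 0.9153

[ρ_J] n=70: ρ(B_J) = cos(π/(n+1)) = cos(π/71) = 0.9990.
1 − cos²(π/71) = sin²(π/71) ⇒ √(1−ρ_J²) = sin(π/71) = 0.04423.
Young: ω* = 2/(1+√(1−ρ_J²)) = 2/(1+0.04423) = 2/1.04423 = 1.9153.
ρ(B_{ω*}) = ω*−1 = 0.9153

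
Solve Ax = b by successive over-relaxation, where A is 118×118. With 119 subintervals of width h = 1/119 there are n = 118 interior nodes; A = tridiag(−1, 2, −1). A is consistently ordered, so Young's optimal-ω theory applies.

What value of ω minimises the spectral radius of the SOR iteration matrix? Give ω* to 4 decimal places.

With n=118, ρ(Jacobi) = cos(π/119) = 0.9997.
√(1−ρ_J²) simplifies to sin(π/119) = 0.02640.
ω* = 2/(1 + 0.02640) = 2/1.02640 = 1.9486.
At ω = 1.9486 every |λ(B_ω)| = ω−1, so ρ_SOR = 0.9486.

ω* = 1.9486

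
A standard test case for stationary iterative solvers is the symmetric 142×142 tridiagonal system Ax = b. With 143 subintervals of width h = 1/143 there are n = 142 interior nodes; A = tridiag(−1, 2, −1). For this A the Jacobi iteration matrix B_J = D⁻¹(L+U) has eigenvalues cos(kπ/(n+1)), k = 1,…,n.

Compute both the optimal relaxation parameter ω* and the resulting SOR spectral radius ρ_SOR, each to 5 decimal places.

n=142: λ(B_J) = 1 − λ(A)/2 = cos(kπ/143); k=1 gives ρ_J = 0.99976.
√(1−ρ_J²) = |sin(π/143)| = 0.021967
Young: ω* = 2/(1+√(1−ρ_J²)) = 2/(1+0.021967) = 2/1.021967 = 1.95701.
[ρ_SOR] ω* − 1 = 0.95701.

ω* = 1.95701, ρ_SOR = 0.95701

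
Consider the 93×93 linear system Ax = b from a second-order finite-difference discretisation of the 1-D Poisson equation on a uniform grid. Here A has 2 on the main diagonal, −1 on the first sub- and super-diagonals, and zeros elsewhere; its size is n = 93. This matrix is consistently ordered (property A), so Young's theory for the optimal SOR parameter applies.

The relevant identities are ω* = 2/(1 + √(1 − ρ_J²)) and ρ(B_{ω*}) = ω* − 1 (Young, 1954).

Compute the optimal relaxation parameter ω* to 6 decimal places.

With n=93, ρ(Jacobi) = cos(π/94) = 0.999442.
√(1−ρ_J²) simplifies to sin(π/94) = 0.0334150.
So ω* = 2/1.0334150 = 1.935331 (Young).
Hence ρ(B_{ω*}) = 1.935331 − 1 = 0.935331.

ω* = 1.935331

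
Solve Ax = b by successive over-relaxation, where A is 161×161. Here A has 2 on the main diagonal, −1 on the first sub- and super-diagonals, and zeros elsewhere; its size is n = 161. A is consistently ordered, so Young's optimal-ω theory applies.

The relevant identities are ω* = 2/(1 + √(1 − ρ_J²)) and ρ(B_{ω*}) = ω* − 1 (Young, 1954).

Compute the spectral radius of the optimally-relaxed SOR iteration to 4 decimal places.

With n=161, ρ(Jacobi) = cos(π/162) = 0.9998.
√(1−ρ_J²) = |sin(π/162)| = 0.01939
ω* = 2/(1 + 0.01939) = 2/1.01939 = 1.9620.
and ρ(B_{ω*}) = 1.9620 − 1 = 0.9620.

ρ_SOR = 0.9620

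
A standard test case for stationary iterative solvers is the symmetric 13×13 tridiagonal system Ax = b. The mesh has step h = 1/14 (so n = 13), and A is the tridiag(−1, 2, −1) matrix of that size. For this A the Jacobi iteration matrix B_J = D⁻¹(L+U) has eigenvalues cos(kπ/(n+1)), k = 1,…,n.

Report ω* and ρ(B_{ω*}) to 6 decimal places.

ω* = 1.635964, ρ_SOR = 0.635964

[ρ_J] n=13: ρ(B_J) = cos(π/(n+1)) = cos(π/14) = 0.974928.
√(1−ρ_J²) simplifies to sin(π/14) = 0.2225209.
Young: ω* = 2/(1+√(1−ρ_J²)) = 2/(1+0.2225209) = 2/1.2225209 = 1.635964.
ρ_SOR = ω* − 1 ≈ 0.635964.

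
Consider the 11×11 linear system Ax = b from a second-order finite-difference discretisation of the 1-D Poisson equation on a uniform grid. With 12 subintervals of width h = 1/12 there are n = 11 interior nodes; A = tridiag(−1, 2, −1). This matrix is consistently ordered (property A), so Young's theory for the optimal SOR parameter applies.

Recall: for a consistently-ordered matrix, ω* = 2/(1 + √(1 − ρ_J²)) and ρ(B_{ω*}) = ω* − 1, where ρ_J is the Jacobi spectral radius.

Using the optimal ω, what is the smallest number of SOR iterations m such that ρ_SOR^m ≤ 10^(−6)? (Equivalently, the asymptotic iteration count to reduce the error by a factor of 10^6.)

B_J for the 11×11 system has eigenvalues cos(kπ/12); ρ_J = cos(π/12) = 0.9659258.
1 − cos²(π/12) = sin²(π/12) ⇒ √(1−ρ_J²) = sin(π/12) = 0.2588190.
Young: ω* = 2/(1+√(1−ρ_J²)) = 2/(1+0.2588190) = 2/1.2588190 = 1.5887908.
At ω = 1.5887908 every |λ(B_ω)| = ω−1, so ρ_SOR = 0.5887908.
m ≥ 6·ln10 / (−ln 0.5887908) = 26.083; smallest integer m = 27.

m = 27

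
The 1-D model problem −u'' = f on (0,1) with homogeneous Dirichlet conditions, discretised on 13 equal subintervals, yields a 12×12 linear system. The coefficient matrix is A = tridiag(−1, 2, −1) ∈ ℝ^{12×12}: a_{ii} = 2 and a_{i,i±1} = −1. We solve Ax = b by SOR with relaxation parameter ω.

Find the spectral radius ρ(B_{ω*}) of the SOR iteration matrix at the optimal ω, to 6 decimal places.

n=12: λ(B_J) = 1 − λ(A)/2 = cos(kπ/13); k=1 gives ρ_J = 0.970942.
√(1−ρ_J²) simplifies to sin(π/13) = 0.2393157.
Young: ω* = 2/(1+√(1−ρ_J²)) = 2/(1+0.2393157) = 2/1.2393157 = 1.613794.
ρ_SOR = ω* − 1 ≈ 0.613794.

ρ_SOR = 0.613794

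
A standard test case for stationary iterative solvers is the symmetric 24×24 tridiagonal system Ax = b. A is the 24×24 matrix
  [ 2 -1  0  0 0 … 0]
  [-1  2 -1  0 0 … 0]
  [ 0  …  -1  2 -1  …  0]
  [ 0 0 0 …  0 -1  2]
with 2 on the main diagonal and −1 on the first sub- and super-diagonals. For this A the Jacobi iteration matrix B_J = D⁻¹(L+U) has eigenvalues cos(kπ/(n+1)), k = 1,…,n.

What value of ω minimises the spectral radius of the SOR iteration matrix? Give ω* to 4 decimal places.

n=24: λ(B_J) = 1 − λ(A)/2 = cos(kπ/25); k=1 gives ρ_J = 0.9921.
root = sin(π/25) = 0.12533  (since 1−cos² = sin²).
ω* = 2/(1 + 0.12533) = 2/1.12533 = 1.7773.
[ρ_SOR] ω* − 1 = 0.7773.

ω* = 1.7773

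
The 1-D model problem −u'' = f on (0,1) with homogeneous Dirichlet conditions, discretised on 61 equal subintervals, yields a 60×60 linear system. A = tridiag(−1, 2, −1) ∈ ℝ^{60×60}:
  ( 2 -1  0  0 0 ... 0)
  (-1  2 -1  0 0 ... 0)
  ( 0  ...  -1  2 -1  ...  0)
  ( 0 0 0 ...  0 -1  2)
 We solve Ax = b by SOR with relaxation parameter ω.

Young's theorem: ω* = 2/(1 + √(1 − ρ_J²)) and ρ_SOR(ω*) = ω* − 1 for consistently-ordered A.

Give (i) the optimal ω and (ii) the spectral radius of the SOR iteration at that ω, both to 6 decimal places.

ω* = 1.902083, ρ_SOR = 0.902083

[ρ_J] n=60: ρ(B_J) = cos(π/(n+1)) = cos(π/61) = 0.998674.
√(1−ρ_J²) = |sin(π/61)| = 0.0514788
ω* = 2 / (1 + 0.0514788) = 2 / 1.0514788 ≈ 1.902083.
ρ_SOR = ω* − 1 ≈ 0.902083.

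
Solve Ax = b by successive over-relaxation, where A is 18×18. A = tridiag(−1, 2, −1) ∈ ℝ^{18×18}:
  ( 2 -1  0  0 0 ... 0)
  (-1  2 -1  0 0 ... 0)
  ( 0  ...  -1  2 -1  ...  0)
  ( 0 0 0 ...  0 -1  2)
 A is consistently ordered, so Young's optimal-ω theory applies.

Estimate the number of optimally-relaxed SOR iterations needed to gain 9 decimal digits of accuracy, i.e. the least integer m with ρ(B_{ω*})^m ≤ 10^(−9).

B_J for the 18×18 system has eigenvalues cos(kπ/19); ρ_J = cos(π/19) = 0.9863613.
1 − cos²(π/19) = sin²(π/19) ⇒ √(1−ρ_J²) = sin(π/19) = 0.1645946.
So ω* = 2/1.1645946 = 1.7173358 (Young).
ρ(B_{ω*}) = ω*−1 = 0.7173358
9·ln10 = 20.7233; −ln(0.7173358) = 0.332211; m = ⌈20.7233/0.332211⌉ = ⌈62.380⌉ = 63.

m = 63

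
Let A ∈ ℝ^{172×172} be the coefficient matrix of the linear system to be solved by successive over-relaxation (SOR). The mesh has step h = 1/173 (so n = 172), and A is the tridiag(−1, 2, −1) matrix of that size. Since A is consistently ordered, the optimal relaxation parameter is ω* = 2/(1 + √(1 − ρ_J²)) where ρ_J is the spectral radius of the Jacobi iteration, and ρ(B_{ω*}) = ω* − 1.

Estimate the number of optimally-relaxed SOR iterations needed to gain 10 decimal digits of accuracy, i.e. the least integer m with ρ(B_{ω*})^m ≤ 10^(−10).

ρ_J = max_k |cos(kπ/173)| = cos(π/173) = 0.9998351
root = sin(π/173) = 0.0181585  (since 1−cos² = sin²).
ω* = 2/(1 + 0.0181585) = 2/1.0181585 = 1.9643307.
ρ_SOR = ω* − 1 = 1.9643307 − 1 = 0.9643307.
For 10 digits: m = 10·ln10 / (−ln 0.9643307) = 23.0259/0.036321 = 633.956; round up → m = 634.

m = 634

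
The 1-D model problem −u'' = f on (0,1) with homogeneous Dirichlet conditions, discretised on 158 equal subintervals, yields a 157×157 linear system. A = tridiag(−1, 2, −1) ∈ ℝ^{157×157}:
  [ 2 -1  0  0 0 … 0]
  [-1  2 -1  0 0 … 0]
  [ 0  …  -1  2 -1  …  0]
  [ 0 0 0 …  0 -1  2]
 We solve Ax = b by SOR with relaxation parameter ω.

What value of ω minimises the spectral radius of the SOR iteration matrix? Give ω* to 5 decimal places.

ρ_J = max_k |cos(kπ/158)| = cos(π/158) = 0.99980
√(1−ρ_J²) = |sin(π/158)| = 0.019882
Young: ω* = 2/(1+√(1−ρ_J²)) = 2/(1+0.019882) = 2/1.019882 = 1.96101.
and ρ(B_{ω*}) = 1.96101 − 1 = 0.96101.

ω* = 1.96101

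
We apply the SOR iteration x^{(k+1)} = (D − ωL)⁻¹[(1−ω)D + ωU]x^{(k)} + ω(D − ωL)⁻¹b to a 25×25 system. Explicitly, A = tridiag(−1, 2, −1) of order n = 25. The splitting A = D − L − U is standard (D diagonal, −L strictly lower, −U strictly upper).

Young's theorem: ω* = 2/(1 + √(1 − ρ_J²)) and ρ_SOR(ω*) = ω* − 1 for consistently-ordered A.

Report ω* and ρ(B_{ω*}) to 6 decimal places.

spectrum of D⁻¹(L+U) = {cos(kπ/26) : 1≤k≤25}; ρ_J = cos(π/26) = 0.992709.
√(1 − cos²(π/26)) = sin(π/26) ≈ 0.1205367.
ω* = 2/(1 + 0.1205367) = 2/1.1205367 = 1.784859.
Hence ρ(B_{ω*}) = 1.784859 − 1 = 0.784859.

ω* = 1.784859, ρ_SOR = 0.784859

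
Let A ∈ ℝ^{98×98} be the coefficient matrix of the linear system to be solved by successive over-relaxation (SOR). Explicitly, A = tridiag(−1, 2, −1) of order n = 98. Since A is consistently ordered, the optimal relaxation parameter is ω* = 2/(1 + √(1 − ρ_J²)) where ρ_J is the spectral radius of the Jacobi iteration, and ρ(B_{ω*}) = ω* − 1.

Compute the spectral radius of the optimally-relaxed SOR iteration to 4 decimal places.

ρ_SOR = 0.9385

With n=98, ρ(Jacobi) = cos(π/99) = 0.9995.
√(1 − cos²(π/99)) = sin(π/99) ≈ 0.03173.
[ω*] 2 ÷ (1 + 0.03173) = 2 ÷ 1.03173 = 1.9385.
ρ_SOR = ω* − 1 ≈ 0.9385.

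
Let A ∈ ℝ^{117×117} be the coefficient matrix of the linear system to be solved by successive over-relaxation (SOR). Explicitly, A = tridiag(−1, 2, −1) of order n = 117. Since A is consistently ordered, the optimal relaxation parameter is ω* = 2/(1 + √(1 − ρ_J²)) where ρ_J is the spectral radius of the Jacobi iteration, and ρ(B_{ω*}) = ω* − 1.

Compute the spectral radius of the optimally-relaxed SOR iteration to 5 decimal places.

½·tridiag(1,0,1) at n=117: λ_k = cos(kπ/118); max |λ| at k=1 ⇒ ρ_J = cos(π/118) ≈ 0.99965.
1 − cos²(π/118) = sin²(π/118) ⇒ √(1−ρ_J²) = sin(π/118) = 0.026621.
Then 2/(1+√(1−ρ_J²)) = 2/(1+0.026621); ω* = 2/1.026621 = 1.94814.
ρ_SOR = ω* − 1 ≈ 0.94814.

ρ_SOR = 0.94814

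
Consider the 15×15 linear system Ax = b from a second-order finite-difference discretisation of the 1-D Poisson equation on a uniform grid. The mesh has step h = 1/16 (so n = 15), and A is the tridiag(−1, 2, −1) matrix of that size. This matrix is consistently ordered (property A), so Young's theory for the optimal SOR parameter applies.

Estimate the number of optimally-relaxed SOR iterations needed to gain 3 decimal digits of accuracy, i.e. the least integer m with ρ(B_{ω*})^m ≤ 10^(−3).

B_J for the 15×15 system has eigenvalues cos(kπ/16); ρ_J = cos(π/16) = 0.9807853.
√(1−ρ_J²) simplifies to sin(π/16) = 0.1950903.
ω* = 2/(1+0.1950903) = 1.6735137
ρ(B_{ω*}) = ω*−1 = 0.6735137
m ≥ 3·ln10 / (−ln 0.6735137) = 17.477; smallest integer m = 18.

m = 18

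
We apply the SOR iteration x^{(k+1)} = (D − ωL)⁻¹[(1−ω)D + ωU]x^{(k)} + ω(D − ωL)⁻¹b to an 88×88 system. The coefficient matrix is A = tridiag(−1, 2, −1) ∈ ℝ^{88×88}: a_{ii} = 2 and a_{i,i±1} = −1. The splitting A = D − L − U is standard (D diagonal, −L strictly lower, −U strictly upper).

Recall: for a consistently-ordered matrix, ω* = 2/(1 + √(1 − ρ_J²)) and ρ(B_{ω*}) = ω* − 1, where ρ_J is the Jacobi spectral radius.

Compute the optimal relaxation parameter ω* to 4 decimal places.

ω* = 1.9318

½·tridiag(1,0,1) at n=88: λ_k = cos(kπ/89); max |λ| at k=1 ⇒ ρ_J = cos(π/89) ≈ 0.9994.
root = sin(π/89) = 0.03529  (since 1−cos² = sin²).
ω* = 2 / (1 + 0.03529) = 2 / 1.03529 ≈ 1.9318.
ρ(B_{ω*}) = ω*−1 = 0.9318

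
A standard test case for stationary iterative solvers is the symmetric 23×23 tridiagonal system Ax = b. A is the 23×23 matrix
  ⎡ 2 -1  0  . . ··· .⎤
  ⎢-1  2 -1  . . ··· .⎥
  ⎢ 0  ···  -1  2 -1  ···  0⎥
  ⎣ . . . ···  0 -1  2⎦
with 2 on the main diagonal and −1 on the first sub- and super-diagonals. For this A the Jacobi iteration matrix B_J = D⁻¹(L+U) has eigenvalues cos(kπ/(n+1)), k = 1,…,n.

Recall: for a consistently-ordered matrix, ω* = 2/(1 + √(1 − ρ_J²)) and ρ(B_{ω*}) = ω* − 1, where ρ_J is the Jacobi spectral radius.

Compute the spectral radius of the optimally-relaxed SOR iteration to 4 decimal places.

ρ_SOR = 0.7691

½·tridiag(1,0,1) at n=23: λ_k = cos(kπ/24); max |λ| at k=1 ⇒ ρ_J = cos(π/24) ≈ 0.9914.
√(1 − cos²(π/24)) = sin(π/24) ≈ 0.13053.
ω* = 2 / (1 + 0.13053) = 2 / 1.13053 ≈ 1.7691.
and ρ(B_{ω*}) = 1.7691 − 1 = 0.7691.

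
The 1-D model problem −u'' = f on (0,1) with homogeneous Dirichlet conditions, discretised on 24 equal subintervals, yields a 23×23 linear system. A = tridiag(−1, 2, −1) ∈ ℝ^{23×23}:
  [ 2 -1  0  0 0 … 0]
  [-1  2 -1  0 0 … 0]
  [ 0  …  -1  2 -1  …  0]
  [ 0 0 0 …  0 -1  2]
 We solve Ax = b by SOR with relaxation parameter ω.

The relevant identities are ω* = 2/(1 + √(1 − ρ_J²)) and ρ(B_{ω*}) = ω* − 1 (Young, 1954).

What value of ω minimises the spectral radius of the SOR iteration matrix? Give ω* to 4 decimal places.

ω* = 1.7691

n=23: λ(B_J) = 1 − λ(A)/2 = cos(kπ/24); k=1 gives ρ_J = 0.9914.
1 − cos²(π/24) = sin²(π/24) ⇒ √(1−ρ_J²) = sin(π/24) = 0.13053.
So ω* = 2/1.13053 = 1.7691 (Young).
At ω = 1.7691 every |λ(B_ω)| = ω−1, so ρ_SOR = 0.7691.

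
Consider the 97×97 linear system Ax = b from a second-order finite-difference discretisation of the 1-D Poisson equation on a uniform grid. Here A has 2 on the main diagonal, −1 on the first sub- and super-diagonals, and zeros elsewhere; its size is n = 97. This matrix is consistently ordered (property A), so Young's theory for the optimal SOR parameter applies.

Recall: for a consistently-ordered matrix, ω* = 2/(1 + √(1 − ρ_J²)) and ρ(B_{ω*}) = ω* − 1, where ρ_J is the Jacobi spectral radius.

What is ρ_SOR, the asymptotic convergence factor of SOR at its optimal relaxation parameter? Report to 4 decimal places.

ρ_SOR = 0.9379

½·tridiag(1,0,1) at n=97: λ_k = cos(kπ/98); max |λ| at k=1 ⇒ ρ_J = cos(π/98) ≈ 0.9995.
1 − cos²(π/98) = sin²(π/98) ⇒ √(1−ρ_J²) = sin(π/98) = 0.03205.
ω* = 2/(1+0.03205) = 1.9379
ρ_SOR = ω* − 1 = 1.9379 − 1 = 0.9379.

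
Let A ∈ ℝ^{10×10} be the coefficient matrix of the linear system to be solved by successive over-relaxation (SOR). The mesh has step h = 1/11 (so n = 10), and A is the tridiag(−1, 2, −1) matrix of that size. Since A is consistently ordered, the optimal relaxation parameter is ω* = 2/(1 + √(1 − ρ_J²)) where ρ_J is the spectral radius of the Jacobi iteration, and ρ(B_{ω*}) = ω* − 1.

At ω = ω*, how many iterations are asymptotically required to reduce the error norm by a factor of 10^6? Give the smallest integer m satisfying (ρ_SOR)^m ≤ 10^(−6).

n=10: λ(B_J) = 1 − λ(A)/2 = cos(kπ/11); k=1 gives ρ_J = 0.9594930.
√(1 − cos²(π/11)) = sin(π/11) ≈ 0.2817326.
ω* = 2 / (1 + 0.2817326) = 2 / 1.2817326 ≈ 1.5603879.
and ρ(B_{ω*}) = 1.5603879 − 1 = 0.5603879.
ρ_SOR^m ≤ 10^(−6) ⇔ m ≥ 6·ln10/(−ln 0.5603879) = 13.8155/0.579126 = 23.856; m = ⌈23.856⌉ = 24.

m = 24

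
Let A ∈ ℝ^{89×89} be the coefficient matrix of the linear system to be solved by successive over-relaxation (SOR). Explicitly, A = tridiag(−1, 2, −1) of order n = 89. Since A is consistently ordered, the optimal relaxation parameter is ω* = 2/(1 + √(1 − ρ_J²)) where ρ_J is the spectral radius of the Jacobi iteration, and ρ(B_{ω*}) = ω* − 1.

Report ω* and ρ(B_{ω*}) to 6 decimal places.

ω* = 1.932555, ρ_SOR = 0.932555

n=89: λ(B_J) = 1 − λ(A)/2 = cos(kπ/90); k=1 gives ρ_J = 0.999391.
root = sin(π/90) = 0.0348995  (since 1−cos² = sin²).
So ω* = 2/1.0348995 = 1.932555 (Young).
and ρ(B_{ω*}) = 1.932555 − 1 = 0.932555.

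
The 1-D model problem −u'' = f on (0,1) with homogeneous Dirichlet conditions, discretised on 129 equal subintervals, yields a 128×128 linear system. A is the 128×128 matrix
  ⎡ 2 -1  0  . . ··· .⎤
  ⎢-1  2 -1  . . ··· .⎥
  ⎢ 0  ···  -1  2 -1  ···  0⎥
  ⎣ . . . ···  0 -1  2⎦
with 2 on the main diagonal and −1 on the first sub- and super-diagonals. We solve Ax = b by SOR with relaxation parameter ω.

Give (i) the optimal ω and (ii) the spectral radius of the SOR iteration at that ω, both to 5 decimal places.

B_J for the 128×128 system has eigenvalues cos(kπ/129); ρ_J = cos(π/129) = 0.99970.
1 − cos²(π/129) = sin²(π/129) ⇒ √(1−ρ_J²) = sin(π/129) = 0.024351.
Then 2/(1+√(1−ρ_J²)) = 2/(1+0.024351); ω* = 2/1.024351 = 1.95246.
ρ(B_{ω*}) = ω*−1 = 0.95246

ω* = 1.95246, ρ_SOR = 0.95246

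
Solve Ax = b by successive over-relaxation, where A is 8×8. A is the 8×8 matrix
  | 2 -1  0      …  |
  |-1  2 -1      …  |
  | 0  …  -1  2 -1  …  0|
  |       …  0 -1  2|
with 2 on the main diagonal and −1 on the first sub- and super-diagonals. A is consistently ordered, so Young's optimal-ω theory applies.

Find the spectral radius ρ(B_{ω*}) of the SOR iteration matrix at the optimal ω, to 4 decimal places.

ρ_SOR = 0.4903

With n=8, ρ(Jacobi) = cos(π/9) = 0.9397.
root = sin(π/9) = 0.34202  (since 1−cos² = sin²).
ω* = 2/(1+0.34202) = 1.4903
At ω = 1.4903 every |λ(B_ω)| = ω−1, so ρ_SOR = 0.4903.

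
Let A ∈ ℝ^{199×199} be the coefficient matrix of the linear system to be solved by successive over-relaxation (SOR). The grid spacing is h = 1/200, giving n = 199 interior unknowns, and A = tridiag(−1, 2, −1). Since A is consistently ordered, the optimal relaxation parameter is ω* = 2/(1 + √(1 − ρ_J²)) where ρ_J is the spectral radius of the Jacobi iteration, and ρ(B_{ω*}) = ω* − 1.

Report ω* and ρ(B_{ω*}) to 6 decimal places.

n=199: λ(B_J) = 1 − λ(A)/2 = cos(kπ/200); k=1 gives ρ_J = 0.999877.
root = sin(π/200) = 0.0157073  (since 1−cos² = sin²).
ω* = 2/(1+0.0157073) = 1.969071
ρ(B_{ω*}) = ω*−1 = 0.969071

ω* = 1.969071, ρ_SOR = 0.969071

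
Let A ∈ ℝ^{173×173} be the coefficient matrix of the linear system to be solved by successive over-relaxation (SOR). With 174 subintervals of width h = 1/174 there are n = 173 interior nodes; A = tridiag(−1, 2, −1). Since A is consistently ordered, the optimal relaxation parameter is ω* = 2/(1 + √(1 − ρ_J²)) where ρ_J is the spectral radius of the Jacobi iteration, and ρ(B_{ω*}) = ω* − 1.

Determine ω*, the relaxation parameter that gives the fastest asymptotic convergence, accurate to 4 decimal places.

ρ_J = max_k |cos(kπ/174)| = cos(π/174) = 0.9998
1 − cos²(π/174) = sin²(π/174) ⇒ √(1−ρ_J²) = sin(π/174) = 0.01805.
ω* = 2 / (1 + 0.01805) = 2 / 1.01805 ≈ 1.9645.
ρ_SOR = ω* − 1 = 1.9645 − 1 = 0.9645.

ω* = 1.9645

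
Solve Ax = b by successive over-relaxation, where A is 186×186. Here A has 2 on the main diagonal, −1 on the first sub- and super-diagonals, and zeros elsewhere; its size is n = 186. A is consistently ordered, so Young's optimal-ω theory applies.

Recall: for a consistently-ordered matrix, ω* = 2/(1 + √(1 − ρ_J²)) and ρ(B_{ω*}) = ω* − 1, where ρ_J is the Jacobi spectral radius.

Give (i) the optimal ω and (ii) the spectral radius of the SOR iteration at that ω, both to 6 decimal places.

ρ_J = max_k |cos(kπ/187)| = cos(π/187) = 0.999859
root = sin(π/187) = 0.0167992  (since 1−cos² = sin²).
Then 2/(1+√(1−ρ_J²)) = 2/(1+0.0167992); ω* = 2/1.0167992 = 1.966957.
[ρ_SOR] ω* − 1 = 0.966957.

ω* = 1.966957, ρ_SOR = 0.966957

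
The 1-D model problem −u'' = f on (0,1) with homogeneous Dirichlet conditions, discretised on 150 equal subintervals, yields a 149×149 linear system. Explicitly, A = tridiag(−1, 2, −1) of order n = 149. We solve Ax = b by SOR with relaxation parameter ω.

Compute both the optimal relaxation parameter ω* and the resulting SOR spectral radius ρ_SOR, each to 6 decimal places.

ω* = 1.958974, ρ_SOR = 0.958974

spectrum of D⁻¹(L+U) = {cos(kπ/150) : 1≤k≤149}; ρ_J = cos(π/150) = 0.999781.
√(1 − cos²(π/150)) = sin(π/150) ≈ 0.0209424.
Young: ω* = 2/(1+√(1−ρ_J²)) = 2/(1+0.0209424) = 2/1.0209424 = 1.958974.
and ρ(B_{ω*}) = 1.958974 − 1 = 0.958974.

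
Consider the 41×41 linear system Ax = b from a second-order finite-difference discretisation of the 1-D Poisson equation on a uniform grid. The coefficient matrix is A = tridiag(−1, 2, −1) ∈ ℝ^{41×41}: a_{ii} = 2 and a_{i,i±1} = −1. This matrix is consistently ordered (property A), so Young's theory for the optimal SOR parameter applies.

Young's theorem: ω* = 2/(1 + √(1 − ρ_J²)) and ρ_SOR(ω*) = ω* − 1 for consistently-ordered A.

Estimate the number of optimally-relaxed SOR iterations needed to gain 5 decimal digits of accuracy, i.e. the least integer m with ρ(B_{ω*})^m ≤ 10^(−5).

ρ_J = max_k |cos(kπ/42)| = cos(π/42) = 0.9972038
1 − cos²(π/42) = sin²(π/42) ⇒ √(1−ρ_J²) = sin(π/42) = 0.0747301.
Young: ω* = 2/(1+√(1−ρ_J²)) = 2/(1+0.0747301) = 2/1.0747301 = 1.8609323.
[ρ_SOR] ω* − 1 = 0.8609323.
(0.8609323)^m ≤ 10^{−5}  ⇒  m·ln(0.8609323) ≤ −5·ln10  ⇒  m ≥ 76.886  ⇒  m = 77

m = 77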